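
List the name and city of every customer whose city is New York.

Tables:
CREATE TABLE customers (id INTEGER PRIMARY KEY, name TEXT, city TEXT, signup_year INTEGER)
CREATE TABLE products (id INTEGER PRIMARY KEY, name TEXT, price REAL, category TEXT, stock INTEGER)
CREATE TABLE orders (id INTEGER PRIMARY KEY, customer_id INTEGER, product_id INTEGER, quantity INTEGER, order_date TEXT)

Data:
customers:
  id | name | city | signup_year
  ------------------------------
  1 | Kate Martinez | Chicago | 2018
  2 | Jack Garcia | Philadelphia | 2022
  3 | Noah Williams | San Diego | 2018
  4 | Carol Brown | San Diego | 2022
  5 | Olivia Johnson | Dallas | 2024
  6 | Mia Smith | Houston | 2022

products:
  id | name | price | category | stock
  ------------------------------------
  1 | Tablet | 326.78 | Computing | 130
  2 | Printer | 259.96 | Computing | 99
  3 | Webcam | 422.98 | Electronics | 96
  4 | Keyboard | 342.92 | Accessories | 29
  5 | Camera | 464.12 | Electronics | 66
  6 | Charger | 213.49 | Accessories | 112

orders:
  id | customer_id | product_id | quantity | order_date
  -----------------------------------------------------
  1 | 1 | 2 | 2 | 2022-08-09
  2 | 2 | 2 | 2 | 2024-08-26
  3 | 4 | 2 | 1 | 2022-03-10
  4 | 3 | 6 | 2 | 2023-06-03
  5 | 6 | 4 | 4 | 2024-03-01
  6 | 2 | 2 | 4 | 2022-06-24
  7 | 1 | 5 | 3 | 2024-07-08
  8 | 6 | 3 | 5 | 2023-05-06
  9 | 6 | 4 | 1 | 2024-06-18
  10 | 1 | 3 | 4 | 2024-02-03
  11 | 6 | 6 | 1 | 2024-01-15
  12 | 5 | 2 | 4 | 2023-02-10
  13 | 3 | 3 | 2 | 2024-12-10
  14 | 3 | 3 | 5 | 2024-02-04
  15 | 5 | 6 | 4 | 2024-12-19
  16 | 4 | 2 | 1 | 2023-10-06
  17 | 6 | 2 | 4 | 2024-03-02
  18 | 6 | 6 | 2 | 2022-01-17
SELECT name, city FROM customers WHERE city = 'New York'

Execution result:
(no rows)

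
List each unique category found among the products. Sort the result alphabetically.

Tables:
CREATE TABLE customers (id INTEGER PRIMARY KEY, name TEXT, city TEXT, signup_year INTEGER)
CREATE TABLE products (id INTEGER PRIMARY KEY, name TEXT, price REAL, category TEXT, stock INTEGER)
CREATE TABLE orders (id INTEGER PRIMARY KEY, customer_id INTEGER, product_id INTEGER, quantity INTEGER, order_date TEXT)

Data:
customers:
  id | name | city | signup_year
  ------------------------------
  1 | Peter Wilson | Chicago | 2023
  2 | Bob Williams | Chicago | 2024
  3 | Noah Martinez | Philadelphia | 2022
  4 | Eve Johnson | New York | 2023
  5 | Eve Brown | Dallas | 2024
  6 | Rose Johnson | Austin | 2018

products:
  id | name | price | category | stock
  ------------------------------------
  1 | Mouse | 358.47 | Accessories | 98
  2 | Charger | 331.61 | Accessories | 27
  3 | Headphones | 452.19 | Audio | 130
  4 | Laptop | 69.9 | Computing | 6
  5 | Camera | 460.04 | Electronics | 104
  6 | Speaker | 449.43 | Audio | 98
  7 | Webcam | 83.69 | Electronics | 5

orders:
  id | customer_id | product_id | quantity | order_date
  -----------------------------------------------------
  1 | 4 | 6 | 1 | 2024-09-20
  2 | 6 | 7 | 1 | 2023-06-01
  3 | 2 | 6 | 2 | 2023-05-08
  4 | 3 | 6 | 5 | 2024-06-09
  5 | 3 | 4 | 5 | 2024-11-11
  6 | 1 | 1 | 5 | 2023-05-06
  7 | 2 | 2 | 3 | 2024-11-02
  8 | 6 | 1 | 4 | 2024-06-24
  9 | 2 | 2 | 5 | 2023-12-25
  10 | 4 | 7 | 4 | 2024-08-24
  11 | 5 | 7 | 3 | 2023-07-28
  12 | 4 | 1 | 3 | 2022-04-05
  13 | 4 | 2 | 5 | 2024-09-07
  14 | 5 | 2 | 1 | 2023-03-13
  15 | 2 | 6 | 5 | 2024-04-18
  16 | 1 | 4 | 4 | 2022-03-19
SELECT DISTINCT category FROM products ORDER BY category

Execution result:
category
Accessories
Audio
Computing
Electronics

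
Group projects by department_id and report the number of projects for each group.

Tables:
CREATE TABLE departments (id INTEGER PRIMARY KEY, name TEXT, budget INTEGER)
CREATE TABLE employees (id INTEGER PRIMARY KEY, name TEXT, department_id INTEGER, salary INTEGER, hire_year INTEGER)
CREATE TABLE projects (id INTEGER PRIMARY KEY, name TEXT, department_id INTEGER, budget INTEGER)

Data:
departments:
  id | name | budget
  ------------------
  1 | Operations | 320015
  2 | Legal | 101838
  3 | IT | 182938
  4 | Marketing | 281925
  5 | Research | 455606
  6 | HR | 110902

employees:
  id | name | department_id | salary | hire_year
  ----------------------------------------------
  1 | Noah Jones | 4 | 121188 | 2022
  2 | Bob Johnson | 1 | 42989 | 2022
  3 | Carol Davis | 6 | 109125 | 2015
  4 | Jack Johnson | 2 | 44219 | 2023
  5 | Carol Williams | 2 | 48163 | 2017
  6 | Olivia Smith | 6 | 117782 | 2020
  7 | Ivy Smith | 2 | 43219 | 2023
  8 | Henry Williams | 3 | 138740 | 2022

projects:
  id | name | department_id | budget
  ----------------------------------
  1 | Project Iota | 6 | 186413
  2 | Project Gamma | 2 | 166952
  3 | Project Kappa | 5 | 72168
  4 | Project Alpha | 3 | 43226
SELECT department_id, COUNT(*) AS n FROM projects GROUP BY department_id

Execution result:
department_id | n
2 | 1
3 | 1
5 | 1
6 | 1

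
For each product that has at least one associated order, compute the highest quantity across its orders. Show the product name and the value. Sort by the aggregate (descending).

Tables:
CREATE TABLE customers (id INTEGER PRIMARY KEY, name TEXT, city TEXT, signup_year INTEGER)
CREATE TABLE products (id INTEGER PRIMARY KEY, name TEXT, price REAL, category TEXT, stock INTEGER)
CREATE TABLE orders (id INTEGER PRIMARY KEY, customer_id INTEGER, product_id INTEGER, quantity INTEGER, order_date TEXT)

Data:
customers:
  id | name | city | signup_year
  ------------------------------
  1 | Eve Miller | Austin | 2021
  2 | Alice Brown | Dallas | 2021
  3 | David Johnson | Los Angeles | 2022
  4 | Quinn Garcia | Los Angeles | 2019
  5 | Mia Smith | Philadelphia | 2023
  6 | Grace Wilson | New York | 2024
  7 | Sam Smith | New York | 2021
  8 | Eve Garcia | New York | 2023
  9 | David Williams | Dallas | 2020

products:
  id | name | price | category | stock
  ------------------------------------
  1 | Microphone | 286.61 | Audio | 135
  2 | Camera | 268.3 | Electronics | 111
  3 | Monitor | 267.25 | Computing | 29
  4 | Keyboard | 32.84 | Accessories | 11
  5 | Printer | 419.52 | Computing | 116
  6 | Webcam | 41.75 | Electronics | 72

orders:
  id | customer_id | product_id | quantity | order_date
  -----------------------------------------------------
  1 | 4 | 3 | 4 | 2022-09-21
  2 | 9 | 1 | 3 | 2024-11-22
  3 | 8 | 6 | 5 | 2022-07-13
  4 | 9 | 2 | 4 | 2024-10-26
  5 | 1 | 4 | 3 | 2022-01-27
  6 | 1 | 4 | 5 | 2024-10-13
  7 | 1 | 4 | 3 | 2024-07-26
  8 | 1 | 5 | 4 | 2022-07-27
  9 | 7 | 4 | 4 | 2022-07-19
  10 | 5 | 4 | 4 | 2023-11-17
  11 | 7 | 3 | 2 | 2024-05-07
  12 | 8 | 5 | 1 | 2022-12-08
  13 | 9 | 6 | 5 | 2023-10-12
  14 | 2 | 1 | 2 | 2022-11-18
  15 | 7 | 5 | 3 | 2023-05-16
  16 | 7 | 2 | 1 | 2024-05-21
SELECT p.name, MAX(c.quantity) AS max_quantity FROM orders c JOIN products p ON c.product_id = p.id GROUP BY p.id, p.name ORDER BY max_quantity DESC

Execution result:
name | max_quantity
Keyboard | 5
Webcam | 5
Camera | 4
Monitor | 4
Printer | 4
Microphone | 3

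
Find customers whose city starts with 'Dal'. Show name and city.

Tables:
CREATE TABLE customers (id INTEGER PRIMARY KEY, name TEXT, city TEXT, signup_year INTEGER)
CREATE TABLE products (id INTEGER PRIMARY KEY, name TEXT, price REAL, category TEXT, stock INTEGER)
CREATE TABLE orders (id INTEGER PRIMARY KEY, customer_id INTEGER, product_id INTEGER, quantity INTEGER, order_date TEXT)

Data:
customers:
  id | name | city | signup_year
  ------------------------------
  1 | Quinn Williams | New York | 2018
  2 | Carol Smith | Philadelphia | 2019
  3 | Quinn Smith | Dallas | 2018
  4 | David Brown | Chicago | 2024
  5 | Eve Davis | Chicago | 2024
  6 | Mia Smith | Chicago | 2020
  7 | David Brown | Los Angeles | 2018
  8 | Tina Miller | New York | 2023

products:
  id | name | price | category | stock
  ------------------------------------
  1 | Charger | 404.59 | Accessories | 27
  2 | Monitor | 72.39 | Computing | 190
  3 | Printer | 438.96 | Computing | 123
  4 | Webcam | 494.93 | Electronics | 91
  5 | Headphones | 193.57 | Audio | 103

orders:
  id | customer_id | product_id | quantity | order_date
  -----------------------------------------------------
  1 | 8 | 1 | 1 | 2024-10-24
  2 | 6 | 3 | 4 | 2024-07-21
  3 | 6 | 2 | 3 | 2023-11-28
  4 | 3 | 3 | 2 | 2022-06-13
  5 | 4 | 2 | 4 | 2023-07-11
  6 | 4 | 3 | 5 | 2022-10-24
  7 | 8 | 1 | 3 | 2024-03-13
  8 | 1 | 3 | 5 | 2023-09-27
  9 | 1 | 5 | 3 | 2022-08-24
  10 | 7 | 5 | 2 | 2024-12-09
SELECT name, city FROM customers WHERE city LIKE 'Dal%'

Execution result:
name | city
Quinn Smith | Dallas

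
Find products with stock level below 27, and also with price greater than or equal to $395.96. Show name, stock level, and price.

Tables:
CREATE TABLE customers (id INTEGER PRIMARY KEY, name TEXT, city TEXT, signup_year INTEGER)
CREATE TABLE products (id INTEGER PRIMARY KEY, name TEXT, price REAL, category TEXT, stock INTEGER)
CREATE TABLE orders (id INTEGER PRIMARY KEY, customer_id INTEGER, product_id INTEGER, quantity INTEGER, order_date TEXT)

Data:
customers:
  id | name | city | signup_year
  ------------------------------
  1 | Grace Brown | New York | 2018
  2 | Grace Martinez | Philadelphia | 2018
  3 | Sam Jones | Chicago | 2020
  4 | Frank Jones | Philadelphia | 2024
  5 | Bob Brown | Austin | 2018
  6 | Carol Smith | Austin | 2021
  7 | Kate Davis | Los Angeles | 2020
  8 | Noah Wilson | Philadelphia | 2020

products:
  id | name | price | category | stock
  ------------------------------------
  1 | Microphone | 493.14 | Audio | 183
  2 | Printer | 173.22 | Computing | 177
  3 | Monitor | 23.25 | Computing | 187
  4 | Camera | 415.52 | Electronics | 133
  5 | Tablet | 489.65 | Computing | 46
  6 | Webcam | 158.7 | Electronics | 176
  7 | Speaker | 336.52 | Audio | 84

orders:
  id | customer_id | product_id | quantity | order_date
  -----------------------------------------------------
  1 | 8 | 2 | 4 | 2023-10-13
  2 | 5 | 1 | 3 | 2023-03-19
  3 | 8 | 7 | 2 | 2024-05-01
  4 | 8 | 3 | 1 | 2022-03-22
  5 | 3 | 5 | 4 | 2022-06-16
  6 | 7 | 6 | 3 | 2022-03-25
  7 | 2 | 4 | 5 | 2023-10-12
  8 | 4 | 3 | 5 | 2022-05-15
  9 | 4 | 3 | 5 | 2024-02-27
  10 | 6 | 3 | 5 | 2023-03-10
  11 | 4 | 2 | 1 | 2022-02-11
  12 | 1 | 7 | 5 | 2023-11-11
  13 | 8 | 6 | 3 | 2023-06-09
SELECT name, stock, price FROM products WHERE stock < 27 AND price >= 395.96

Execution result:
(no rows)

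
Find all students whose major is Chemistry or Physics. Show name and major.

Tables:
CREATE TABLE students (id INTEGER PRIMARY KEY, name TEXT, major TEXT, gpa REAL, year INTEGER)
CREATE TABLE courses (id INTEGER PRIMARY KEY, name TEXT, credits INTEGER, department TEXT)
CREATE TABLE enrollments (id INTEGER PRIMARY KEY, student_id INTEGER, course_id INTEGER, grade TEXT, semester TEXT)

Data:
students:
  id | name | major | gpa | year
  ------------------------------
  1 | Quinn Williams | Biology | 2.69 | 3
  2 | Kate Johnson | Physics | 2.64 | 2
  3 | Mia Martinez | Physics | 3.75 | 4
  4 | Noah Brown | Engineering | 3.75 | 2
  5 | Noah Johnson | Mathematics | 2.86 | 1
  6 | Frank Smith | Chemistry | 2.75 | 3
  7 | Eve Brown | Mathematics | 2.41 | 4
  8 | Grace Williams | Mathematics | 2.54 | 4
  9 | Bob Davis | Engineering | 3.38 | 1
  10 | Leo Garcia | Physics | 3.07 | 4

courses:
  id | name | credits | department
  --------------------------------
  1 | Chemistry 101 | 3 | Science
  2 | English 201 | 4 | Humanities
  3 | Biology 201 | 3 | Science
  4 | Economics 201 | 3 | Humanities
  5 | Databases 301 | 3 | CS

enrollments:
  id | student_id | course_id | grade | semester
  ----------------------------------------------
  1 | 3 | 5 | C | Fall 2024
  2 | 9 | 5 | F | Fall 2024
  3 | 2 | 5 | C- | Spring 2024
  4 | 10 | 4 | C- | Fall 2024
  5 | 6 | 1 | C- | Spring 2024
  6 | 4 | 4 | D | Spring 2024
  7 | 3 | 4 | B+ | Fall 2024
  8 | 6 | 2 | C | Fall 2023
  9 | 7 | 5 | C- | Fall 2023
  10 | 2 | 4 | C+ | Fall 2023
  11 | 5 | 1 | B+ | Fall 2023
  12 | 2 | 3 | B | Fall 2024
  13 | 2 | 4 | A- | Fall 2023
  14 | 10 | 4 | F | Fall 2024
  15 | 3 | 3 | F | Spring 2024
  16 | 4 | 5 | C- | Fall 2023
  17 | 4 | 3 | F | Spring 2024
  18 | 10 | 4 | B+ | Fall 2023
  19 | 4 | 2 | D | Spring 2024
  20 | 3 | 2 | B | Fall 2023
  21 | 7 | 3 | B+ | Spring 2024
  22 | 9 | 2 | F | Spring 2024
SELECT name, major FROM students WHERE major IN ('Chemistry', 'Physics')

Execution result:
name | major
Kate Johnson | Physics
Mia Martinez | Physics
Frank Smith | Chemistry
Leo Garcia | Physics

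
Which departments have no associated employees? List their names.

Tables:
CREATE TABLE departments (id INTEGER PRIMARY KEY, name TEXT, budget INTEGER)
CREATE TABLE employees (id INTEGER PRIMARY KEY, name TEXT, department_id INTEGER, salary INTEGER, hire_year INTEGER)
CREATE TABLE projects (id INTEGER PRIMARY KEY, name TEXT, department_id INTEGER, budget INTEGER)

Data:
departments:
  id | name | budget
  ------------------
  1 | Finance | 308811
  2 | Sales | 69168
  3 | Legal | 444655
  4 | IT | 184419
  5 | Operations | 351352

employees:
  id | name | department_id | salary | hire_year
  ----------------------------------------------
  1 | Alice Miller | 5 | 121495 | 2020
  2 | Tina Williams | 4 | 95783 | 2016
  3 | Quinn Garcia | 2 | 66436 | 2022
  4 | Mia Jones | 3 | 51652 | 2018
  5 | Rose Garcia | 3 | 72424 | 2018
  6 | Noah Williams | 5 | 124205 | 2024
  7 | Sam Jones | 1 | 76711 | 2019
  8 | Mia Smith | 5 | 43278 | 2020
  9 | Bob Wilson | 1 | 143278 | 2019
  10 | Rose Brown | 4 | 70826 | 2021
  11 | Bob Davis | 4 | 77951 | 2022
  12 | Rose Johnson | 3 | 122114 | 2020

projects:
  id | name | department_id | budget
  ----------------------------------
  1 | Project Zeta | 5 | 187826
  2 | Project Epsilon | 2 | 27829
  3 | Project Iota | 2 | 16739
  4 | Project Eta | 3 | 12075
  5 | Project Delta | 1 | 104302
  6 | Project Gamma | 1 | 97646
SELECT p.name FROM departments p LEFT JOIN employees c ON c.department_id = p.id WHERE c.id IS NULL

Execution result:
(no rows)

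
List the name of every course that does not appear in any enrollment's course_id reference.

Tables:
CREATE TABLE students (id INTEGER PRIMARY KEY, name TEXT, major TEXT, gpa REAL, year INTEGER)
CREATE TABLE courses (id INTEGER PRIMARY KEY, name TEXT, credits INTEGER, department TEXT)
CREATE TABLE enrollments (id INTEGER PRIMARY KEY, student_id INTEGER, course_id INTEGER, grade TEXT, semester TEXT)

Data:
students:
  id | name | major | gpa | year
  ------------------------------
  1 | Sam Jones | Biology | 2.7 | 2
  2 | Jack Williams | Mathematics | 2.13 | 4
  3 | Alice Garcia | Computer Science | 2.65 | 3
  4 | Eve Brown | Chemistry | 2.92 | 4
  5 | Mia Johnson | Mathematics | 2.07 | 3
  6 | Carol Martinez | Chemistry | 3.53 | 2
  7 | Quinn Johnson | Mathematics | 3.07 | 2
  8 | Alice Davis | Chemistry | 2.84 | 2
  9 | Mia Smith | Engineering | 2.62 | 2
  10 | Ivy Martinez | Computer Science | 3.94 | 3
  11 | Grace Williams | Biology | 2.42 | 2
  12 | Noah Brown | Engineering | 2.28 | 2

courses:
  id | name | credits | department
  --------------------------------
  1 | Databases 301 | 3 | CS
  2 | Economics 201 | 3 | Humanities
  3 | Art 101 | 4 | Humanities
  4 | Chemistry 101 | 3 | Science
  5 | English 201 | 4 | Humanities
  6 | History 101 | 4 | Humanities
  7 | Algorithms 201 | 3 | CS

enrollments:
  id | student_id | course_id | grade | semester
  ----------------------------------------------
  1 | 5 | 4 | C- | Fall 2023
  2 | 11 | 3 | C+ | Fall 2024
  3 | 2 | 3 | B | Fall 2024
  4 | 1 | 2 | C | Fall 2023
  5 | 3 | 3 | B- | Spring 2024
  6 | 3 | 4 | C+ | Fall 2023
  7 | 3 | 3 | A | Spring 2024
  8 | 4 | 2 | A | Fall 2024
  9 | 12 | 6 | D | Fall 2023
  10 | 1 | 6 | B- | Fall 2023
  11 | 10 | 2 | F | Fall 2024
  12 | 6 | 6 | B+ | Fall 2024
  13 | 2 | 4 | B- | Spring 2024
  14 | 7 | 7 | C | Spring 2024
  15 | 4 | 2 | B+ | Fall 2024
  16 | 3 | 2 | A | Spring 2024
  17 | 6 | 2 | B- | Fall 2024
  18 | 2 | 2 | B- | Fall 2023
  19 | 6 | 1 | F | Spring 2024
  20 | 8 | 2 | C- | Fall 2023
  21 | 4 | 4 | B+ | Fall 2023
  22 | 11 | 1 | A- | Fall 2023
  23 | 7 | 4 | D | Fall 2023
SELECT p.name FROM courses p LEFT JOIN enrollments c ON c.course_id = p.id WHERE c.id IS NULL

Execution result:
English 201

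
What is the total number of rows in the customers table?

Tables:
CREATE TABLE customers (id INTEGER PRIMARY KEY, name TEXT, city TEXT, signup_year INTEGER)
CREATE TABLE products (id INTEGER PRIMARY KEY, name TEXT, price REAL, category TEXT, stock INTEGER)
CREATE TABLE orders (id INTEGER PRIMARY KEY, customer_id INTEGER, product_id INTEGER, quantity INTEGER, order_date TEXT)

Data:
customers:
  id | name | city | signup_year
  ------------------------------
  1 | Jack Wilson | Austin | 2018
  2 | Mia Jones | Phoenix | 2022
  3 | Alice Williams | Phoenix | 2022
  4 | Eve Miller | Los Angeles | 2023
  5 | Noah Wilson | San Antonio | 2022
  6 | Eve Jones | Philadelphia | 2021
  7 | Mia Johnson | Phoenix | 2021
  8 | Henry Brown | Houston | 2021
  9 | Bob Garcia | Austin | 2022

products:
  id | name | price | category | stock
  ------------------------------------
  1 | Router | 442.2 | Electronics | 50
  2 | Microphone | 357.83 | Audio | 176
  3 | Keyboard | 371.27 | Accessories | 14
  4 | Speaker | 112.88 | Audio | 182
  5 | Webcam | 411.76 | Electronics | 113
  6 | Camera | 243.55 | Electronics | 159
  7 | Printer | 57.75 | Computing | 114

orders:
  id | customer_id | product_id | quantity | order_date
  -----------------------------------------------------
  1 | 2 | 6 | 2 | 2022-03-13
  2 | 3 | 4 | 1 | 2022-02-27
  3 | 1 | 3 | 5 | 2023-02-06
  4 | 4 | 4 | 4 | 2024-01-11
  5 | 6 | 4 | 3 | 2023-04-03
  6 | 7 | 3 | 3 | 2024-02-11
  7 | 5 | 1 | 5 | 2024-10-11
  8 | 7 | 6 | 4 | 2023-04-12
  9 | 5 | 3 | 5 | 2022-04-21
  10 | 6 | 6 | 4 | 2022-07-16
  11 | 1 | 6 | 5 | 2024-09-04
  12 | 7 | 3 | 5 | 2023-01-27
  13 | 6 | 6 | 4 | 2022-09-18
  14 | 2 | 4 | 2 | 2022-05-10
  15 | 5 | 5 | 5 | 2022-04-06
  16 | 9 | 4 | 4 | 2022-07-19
SELECT COUNT(*) FROM customers

Execution result:
9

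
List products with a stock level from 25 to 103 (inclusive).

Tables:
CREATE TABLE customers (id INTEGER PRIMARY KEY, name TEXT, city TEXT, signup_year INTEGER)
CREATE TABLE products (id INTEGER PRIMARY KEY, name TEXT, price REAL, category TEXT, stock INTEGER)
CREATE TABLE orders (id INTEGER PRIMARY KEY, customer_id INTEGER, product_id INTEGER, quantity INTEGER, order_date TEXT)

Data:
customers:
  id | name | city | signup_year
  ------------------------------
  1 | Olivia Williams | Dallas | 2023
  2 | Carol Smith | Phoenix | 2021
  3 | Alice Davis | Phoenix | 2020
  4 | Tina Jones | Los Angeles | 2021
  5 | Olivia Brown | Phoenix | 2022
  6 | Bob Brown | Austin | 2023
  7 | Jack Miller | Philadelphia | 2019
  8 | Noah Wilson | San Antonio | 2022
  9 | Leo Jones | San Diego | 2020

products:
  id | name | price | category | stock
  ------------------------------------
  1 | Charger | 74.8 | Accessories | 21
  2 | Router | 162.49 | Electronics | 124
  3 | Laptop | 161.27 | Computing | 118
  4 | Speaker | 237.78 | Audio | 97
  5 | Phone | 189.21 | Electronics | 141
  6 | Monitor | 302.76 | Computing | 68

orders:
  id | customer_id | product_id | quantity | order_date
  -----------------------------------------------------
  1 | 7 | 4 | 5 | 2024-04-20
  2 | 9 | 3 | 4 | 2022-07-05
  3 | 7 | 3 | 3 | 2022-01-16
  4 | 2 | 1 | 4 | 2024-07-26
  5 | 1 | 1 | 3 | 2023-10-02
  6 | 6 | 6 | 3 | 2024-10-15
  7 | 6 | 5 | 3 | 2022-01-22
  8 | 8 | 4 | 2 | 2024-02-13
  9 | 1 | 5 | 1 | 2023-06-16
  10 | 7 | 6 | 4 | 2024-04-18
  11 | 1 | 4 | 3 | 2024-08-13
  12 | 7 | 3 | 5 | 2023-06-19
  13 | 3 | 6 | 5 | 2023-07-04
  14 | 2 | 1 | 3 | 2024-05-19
SELECT name, stock FROM products WHERE stock BETWEEN 25 AND 103

Execution result:
name | stock
Speaker | 97
Monitor | 68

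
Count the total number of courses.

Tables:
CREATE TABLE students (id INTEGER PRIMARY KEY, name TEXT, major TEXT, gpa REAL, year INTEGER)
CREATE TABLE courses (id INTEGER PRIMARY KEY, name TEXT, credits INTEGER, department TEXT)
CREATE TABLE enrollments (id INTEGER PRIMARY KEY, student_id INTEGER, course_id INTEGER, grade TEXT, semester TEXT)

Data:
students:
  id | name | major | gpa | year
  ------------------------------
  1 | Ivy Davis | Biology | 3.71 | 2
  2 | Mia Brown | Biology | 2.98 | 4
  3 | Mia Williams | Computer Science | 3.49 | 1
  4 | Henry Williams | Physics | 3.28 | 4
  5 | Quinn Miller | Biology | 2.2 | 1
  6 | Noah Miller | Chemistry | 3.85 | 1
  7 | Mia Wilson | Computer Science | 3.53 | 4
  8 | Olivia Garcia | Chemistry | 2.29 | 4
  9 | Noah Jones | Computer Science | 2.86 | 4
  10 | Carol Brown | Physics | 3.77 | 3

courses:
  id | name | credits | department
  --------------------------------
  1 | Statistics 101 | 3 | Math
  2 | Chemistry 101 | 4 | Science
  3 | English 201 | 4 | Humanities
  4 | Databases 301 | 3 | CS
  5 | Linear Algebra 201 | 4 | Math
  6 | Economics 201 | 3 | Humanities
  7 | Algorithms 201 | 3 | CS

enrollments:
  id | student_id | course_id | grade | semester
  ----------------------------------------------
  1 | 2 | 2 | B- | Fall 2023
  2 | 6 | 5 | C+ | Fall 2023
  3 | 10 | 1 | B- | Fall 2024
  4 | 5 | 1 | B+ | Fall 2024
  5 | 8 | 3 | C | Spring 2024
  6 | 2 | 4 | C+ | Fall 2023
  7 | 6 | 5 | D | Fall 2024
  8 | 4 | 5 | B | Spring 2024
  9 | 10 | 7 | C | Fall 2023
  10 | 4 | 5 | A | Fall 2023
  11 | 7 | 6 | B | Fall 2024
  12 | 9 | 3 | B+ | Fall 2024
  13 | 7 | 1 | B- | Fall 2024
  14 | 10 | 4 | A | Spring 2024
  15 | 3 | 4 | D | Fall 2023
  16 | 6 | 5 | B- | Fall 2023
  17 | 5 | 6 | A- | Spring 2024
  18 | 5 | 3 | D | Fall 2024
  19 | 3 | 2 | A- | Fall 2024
SELECT COUNT(*) FROM courses

Execution result:
7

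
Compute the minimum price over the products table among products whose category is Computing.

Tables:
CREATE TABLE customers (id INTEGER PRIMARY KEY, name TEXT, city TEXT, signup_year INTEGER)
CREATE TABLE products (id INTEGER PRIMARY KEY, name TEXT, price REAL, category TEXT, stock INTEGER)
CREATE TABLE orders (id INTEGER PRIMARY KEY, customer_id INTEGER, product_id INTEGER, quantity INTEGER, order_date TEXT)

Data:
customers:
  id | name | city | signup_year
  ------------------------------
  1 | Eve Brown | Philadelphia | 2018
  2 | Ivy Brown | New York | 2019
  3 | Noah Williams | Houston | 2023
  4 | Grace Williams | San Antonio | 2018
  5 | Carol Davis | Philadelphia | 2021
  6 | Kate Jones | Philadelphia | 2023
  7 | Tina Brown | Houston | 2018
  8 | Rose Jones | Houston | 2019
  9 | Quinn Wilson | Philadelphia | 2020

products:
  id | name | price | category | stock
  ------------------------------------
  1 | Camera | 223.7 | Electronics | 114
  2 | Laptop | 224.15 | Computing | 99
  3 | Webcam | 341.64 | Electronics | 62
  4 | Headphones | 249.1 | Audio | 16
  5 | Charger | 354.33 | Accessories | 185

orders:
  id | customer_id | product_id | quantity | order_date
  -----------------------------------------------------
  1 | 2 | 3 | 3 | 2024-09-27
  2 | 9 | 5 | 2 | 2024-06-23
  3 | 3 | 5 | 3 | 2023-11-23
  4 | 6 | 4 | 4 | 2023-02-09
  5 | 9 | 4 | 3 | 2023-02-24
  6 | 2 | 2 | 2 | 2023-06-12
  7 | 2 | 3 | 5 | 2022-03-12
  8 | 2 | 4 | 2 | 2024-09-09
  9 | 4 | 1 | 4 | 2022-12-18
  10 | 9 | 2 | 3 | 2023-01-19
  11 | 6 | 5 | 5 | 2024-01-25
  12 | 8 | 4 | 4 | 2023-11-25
SELECT MIN(price) FROM products WHERE category = 'Computing'

Execution result:
224.15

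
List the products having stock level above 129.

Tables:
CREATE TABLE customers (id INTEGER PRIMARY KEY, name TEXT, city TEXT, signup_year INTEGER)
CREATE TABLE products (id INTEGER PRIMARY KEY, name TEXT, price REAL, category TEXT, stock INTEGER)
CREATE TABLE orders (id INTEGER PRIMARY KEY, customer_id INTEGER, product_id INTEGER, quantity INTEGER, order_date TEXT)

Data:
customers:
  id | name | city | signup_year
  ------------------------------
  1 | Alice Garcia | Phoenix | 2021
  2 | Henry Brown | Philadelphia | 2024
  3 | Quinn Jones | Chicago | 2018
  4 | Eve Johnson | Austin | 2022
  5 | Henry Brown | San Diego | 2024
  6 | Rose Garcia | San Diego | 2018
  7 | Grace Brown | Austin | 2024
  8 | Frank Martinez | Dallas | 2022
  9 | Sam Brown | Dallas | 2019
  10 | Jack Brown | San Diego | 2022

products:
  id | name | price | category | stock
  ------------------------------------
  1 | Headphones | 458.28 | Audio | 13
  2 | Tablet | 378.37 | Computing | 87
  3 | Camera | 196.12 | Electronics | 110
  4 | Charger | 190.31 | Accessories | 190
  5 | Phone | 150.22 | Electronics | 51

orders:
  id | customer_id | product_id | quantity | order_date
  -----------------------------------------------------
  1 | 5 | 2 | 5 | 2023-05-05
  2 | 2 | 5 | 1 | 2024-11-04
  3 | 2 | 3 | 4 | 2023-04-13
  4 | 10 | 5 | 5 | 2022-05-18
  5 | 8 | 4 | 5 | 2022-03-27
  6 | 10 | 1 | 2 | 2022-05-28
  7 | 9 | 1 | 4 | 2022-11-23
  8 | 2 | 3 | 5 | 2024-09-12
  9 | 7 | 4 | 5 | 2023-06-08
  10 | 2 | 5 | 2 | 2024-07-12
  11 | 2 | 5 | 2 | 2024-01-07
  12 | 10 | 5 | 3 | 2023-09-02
SELECT name, stock FROM products WHERE stock > 129

Execution result:
name | stock
Charger | 190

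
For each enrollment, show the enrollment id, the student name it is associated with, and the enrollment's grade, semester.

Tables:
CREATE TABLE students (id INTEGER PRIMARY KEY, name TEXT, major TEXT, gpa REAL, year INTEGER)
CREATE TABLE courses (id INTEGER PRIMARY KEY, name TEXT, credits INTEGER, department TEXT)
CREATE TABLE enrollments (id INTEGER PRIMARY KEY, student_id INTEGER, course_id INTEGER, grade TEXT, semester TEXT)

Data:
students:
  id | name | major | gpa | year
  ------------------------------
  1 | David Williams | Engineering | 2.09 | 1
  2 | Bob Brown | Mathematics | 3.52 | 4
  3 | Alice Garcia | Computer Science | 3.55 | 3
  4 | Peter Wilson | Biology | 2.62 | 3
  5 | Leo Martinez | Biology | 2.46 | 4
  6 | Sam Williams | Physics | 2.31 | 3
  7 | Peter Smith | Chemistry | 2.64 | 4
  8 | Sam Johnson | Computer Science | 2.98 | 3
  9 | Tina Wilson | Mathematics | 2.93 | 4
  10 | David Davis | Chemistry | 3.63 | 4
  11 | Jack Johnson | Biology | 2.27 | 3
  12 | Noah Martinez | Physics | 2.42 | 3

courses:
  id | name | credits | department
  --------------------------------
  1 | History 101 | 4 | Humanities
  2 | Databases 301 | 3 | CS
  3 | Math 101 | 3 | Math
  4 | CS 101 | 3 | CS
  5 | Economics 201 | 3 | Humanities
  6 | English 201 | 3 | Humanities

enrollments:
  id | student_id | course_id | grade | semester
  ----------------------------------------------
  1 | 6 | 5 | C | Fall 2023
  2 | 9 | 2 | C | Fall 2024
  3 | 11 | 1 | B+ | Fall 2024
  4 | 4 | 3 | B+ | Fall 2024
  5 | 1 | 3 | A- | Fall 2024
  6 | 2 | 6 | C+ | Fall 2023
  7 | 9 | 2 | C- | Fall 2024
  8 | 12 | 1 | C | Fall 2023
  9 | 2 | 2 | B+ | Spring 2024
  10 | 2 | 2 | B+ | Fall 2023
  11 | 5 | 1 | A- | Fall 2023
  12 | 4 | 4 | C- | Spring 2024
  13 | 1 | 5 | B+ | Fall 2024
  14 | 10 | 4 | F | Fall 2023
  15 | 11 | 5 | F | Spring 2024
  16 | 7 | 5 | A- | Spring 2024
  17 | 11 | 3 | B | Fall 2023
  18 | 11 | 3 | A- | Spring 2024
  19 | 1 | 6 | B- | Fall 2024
SELECT c.id, p.name AS student, c.grade, c.semester FROM enrollments c JOIN students p ON c.student_id = p.id

Execution result:
id | student | grade | semester
1 | Sam Williams | C | Fall 2023
2 | Tina Wilson | C | Fall 2024
3 | Jack Johnson | B+ | Fall 2024
4 | Peter Wilson | B+ | Fall 2024
5 | David Williams | A- | Fall 2024
6 | Bob Brown | C+ | Fall 2023
7 | Tina Wilson | C- | Fall 2024
8 | Noah Martinez | C | Fall 2023
9 | Bob Brown | B+ | Spring 2024
10 | Bob Brown | B+ | Fall 2023
11 | Leo Martinez | A- | Fall 2023
12 | Peter Wilson | C- | Spring 2024
13 | David Williams | B+ | Fall 2024
14 | David Davis | F | Fall 2023
15 | Jack Johnson | F | Spring 2024
16 | Peter Smith | A- | Spring 2024
17 | Jack Johnson | B | Fall 2023
18 | Jack Johnson | A- | Spring 2024
19 | David Williams | B- | Fall 2024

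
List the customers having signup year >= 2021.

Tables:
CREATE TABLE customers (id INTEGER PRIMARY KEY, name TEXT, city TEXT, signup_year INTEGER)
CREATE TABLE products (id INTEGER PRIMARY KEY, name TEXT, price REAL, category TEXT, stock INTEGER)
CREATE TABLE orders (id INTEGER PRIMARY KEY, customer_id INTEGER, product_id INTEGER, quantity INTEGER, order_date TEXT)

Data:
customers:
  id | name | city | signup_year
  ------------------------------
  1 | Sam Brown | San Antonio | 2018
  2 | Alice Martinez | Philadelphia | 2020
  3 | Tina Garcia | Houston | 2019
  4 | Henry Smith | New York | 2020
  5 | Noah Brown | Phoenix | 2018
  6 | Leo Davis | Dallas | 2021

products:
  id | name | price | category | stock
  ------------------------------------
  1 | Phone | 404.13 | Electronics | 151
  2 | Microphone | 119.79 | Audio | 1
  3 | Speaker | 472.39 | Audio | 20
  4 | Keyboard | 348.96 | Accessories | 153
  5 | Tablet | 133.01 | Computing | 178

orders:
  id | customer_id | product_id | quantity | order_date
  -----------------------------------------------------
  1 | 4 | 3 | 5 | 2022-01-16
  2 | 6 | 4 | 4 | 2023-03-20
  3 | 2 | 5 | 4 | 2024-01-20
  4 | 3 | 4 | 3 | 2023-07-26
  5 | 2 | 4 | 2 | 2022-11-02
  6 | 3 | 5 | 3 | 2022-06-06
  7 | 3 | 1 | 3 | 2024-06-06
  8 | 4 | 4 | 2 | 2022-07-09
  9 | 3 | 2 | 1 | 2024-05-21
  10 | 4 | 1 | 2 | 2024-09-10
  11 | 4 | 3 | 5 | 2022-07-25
SELECT name, signup_year FROM customers WHERE signup_year >= 2021

Execution result:
name | signup_year
Leo Davis | 2021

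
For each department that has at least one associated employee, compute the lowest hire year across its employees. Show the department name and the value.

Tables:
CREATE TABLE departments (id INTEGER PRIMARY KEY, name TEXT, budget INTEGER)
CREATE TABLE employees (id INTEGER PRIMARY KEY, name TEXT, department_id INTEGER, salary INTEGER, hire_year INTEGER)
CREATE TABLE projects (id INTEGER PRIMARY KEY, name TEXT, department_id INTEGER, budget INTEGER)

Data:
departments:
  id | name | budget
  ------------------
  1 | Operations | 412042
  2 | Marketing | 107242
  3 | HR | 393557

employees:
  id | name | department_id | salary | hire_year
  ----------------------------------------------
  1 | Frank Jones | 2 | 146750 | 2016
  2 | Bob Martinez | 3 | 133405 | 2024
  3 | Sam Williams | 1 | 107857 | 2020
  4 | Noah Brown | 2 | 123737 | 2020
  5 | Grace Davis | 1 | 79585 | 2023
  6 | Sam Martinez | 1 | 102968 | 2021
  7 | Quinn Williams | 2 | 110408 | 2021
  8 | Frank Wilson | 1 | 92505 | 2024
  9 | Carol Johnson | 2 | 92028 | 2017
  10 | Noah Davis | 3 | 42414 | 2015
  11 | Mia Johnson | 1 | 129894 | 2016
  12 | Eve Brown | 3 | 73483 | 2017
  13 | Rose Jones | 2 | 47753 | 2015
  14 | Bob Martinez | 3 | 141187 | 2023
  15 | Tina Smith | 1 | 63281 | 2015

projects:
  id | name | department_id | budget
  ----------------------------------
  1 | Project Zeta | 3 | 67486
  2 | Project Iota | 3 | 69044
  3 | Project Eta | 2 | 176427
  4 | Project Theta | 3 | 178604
SELECT p.name, MIN(c.hire_year) AS min_hire_year FROM employees c JOIN departments p ON c.department_id = p.id GROUP BY p.id, p.name

Execution result:
name | min_hire_year
Operations | 2015
Marketing | 2015
HR | 2015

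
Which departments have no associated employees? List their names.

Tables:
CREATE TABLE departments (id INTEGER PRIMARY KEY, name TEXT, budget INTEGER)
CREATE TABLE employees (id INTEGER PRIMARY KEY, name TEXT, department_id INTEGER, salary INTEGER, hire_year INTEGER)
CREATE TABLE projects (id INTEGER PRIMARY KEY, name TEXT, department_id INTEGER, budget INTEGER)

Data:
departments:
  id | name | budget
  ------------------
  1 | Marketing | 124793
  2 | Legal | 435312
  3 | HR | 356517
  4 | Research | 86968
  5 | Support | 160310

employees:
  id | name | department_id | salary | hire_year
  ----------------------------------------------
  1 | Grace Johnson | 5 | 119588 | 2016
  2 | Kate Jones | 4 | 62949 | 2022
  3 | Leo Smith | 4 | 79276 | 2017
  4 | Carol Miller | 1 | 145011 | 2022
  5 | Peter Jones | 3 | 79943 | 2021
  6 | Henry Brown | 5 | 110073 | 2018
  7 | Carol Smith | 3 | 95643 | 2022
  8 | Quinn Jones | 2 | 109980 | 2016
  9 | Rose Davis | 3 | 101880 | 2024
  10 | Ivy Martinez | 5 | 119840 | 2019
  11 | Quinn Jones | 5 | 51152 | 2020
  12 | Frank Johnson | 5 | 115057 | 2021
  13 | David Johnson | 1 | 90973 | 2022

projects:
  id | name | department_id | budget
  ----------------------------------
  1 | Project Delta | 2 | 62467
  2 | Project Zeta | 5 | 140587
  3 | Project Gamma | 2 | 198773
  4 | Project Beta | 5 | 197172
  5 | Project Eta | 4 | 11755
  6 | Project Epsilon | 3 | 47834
SELECT p.name FROM departments p LEFT JOIN employees c ON c.department_id = p.id WHERE c.id IS NULL

Execution result:
(no rows)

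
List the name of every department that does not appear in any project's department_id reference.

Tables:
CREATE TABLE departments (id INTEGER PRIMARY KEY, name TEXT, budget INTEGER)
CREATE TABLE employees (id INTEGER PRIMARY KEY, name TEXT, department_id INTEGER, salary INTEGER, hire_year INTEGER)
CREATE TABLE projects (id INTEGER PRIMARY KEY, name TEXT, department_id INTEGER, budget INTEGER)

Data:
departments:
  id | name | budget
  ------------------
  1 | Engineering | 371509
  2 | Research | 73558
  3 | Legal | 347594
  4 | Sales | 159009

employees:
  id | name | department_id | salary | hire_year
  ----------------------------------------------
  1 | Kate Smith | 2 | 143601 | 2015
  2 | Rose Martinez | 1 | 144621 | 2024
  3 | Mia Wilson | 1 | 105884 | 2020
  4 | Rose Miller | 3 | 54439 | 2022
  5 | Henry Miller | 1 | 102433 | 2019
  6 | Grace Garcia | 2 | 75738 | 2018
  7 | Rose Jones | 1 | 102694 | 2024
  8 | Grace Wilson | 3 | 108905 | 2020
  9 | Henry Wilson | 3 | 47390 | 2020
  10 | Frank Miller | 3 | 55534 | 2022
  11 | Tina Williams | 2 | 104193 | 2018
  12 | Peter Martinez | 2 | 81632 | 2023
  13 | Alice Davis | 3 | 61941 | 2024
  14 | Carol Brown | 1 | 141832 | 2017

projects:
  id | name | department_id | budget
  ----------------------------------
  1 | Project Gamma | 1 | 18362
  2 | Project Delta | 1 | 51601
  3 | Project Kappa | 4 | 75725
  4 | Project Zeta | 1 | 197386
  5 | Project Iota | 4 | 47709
SELECT p.name FROM departments p LEFT JOIN projects c ON c.department_id = p.id WHERE c.id IS NULL

Execution result:
name
Research
Legal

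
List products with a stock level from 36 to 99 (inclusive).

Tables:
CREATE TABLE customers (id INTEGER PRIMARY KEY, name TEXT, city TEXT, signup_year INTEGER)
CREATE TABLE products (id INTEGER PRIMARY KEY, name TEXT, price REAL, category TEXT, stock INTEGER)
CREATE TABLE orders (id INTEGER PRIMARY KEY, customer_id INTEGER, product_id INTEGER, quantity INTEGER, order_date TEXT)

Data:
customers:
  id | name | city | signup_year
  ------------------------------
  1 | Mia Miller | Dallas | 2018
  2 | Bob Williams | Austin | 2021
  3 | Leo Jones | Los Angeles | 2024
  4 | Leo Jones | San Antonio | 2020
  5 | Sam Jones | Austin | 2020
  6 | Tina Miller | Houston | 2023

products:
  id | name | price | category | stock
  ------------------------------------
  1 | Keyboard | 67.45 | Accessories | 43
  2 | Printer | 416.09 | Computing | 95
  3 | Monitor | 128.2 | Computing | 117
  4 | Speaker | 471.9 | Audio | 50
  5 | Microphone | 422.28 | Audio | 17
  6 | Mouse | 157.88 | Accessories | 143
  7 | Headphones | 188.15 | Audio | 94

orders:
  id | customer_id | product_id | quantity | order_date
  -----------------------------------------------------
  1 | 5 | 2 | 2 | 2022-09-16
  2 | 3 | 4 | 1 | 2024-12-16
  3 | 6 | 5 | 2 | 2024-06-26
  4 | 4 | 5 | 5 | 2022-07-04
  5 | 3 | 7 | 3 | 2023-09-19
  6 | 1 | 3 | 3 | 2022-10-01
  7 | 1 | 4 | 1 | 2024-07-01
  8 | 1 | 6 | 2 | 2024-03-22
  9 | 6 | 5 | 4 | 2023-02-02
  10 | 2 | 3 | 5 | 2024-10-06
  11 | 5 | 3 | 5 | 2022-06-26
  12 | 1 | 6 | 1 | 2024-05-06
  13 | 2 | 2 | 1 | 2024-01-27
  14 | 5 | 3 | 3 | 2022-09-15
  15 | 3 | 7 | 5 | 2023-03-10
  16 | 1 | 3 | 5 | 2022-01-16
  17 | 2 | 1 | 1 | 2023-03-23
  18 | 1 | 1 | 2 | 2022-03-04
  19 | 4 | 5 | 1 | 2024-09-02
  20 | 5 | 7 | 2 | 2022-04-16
SELECT name, stock FROM products WHERE stock BETWEEN 36 AND 99

Execution result:
name | stock
Keyboard | 43
Printer | 95
Speaker | 50
Headphones | 94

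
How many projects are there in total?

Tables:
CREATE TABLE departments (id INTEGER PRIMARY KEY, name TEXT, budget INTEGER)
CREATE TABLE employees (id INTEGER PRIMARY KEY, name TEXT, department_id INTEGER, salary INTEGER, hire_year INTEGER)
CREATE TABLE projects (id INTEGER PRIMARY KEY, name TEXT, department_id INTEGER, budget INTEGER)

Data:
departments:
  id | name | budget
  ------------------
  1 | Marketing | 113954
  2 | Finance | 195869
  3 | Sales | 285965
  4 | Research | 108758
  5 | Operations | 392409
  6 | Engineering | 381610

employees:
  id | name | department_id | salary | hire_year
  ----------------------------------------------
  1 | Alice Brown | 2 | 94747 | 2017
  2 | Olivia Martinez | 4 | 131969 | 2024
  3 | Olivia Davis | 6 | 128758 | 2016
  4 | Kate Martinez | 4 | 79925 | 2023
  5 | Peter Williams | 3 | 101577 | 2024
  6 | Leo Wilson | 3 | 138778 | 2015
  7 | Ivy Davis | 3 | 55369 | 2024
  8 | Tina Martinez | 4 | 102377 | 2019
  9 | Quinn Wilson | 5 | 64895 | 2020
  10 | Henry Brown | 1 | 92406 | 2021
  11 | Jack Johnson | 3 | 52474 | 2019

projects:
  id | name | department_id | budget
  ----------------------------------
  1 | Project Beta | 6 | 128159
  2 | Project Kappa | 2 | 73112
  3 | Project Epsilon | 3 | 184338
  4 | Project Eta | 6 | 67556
SELECT COUNT(*) FROM projects

Execution result:
4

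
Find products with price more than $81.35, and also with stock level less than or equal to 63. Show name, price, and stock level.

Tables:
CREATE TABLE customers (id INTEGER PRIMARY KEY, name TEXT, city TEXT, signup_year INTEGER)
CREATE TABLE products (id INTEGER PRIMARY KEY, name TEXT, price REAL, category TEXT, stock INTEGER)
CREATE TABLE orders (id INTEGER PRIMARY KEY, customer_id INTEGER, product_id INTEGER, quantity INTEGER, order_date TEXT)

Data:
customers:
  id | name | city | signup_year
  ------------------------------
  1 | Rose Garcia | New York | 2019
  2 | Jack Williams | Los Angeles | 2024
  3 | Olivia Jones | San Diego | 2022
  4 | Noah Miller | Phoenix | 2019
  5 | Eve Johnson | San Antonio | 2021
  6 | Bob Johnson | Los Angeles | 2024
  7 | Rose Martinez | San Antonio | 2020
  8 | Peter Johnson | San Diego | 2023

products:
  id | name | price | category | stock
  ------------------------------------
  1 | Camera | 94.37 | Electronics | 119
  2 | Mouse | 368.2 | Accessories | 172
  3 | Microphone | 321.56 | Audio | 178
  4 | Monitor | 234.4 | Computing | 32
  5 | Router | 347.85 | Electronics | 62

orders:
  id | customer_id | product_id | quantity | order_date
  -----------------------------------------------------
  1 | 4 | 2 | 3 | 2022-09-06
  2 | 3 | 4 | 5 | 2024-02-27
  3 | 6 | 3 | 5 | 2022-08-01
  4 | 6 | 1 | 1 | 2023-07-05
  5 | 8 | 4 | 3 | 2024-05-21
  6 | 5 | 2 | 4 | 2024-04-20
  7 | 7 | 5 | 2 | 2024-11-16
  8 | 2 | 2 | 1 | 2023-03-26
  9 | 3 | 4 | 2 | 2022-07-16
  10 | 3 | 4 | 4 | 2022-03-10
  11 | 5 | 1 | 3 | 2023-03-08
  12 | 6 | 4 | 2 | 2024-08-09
SELECT name, price, stock FROM products WHERE price > 81.35 AND stock <= 63

Execution result:
name | price | stock
Monitor | 234.40 | 32
Router | 347.85 | 62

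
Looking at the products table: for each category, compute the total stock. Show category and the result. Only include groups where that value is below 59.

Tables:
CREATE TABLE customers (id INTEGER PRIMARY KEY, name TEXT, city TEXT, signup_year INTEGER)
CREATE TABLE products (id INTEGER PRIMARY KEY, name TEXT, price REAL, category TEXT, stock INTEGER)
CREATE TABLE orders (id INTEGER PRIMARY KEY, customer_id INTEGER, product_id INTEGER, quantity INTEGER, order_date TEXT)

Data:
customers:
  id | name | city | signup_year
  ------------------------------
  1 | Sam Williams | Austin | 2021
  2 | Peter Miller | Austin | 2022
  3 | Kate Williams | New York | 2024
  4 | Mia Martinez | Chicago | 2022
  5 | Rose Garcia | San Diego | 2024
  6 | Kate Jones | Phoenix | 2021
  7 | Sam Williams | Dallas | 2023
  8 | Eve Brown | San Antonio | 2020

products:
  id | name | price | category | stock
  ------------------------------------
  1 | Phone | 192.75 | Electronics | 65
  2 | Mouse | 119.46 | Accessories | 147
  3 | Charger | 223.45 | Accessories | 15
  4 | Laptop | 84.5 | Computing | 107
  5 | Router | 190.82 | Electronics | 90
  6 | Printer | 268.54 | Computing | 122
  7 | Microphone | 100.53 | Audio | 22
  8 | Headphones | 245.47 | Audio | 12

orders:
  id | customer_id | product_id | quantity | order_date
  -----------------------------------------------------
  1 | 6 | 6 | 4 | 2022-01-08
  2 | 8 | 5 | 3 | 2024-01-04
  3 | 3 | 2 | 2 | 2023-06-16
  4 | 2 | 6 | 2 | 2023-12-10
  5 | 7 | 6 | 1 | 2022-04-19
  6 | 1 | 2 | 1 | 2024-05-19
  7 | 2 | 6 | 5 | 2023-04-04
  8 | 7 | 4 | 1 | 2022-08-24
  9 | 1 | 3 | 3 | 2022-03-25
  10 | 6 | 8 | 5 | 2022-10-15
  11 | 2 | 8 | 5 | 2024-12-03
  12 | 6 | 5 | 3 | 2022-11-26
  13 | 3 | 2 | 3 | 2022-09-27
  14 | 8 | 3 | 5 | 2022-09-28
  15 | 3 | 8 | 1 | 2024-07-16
SELECT category, SUM(stock) AS sum_stock FROM products GROUP BY category HAVING SUM(stock) < 59

Execution result:
category | sum_stock
Audio | 34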